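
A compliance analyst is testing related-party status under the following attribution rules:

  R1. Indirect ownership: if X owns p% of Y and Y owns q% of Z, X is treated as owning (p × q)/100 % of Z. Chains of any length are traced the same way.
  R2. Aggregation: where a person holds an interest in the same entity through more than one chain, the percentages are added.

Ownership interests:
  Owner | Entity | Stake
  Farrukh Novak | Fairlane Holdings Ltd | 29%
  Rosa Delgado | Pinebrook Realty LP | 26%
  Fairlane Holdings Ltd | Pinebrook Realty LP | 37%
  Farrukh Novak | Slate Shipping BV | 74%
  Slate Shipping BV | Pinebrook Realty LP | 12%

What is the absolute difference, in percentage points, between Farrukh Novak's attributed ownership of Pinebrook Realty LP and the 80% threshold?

60.39

Chain via Slate Shipping BV (R1): 74% × 12% = 8.88% of Pinebrook Realty LP.
Chain via Fairlane Holdings Ltd (R1): 29% × 37% = 10.73% of Pinebrook Realty LP.
Aggregating (R2): 8.88% + 10.73% = 19.61%.
19.61% falls short of the 80% threshold by 60.39 percentage points.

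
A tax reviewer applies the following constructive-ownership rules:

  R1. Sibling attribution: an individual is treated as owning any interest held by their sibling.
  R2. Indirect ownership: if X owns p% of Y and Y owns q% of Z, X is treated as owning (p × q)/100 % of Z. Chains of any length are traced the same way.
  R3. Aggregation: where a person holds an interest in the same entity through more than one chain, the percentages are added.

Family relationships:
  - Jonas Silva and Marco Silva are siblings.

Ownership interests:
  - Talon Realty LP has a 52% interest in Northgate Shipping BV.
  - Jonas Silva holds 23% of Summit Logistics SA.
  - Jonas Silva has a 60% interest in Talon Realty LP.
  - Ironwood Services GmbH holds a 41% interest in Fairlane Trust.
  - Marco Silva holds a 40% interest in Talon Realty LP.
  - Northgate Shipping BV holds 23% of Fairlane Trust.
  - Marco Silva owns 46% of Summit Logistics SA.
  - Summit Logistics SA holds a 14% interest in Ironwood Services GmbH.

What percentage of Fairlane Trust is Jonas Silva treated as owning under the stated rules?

15.9206%

By sibling attribution (R1), Jonas Silva is treated as also owning Marco Silva's interest in Summit Logistics SA, giving 23% + 46% = 69%.
By sibling attribution (R1), Jonas Silva is treated as also owning Marco Silva's interest in Talon Realty LP, giving 60% + 40% = 100%.
Chain via Summit Logistics SA → Ironwood Services GmbH (R2): 69% × 14% × 41% = 3.9606% of Fairlane Trust.
Chain via Talon Realty LP → Northgate Shipping BV (R2): 100% × 52% × 23% = 11.96% of Fairlane Trust.
Aggregating (R3): 3.9606% + 11.96% = 15.9206%.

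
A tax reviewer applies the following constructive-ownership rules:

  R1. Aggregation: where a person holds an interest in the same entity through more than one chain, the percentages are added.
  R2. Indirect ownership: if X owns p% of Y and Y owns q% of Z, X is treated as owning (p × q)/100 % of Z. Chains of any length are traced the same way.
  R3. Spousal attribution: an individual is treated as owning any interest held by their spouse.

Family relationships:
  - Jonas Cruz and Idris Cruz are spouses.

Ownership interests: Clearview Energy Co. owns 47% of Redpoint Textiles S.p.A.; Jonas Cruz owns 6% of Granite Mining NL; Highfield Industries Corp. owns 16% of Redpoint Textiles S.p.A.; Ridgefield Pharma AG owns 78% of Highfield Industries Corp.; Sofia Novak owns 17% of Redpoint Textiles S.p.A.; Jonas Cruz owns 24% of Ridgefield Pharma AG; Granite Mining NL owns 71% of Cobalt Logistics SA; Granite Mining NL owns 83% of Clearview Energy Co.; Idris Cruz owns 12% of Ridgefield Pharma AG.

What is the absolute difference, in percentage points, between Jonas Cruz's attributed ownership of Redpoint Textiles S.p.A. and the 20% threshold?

By spousal attribution (R3), Jonas Cruz is treated as also owning Idris Cruz's interest in Ridgefield Pharma AG, giving 24% + 12% = 36%.
Chain via Granite Mining NL → Clearview Energy Co. (R2): 6% × 83% × 47% = 2.3406% of Redpoint Textiles S.p.A.
Chain via Ridgefield Pharma AG → Highfield Industries Corp. (R2): 36% × 78% × 16% = 4.4928% of Redpoint Textiles S.p.A.
Aggregating (R1): 2.3406% + 4.4928% = 6.8334%.
6.8334% falls short of the 20% threshold by 13.1666 percentage points.

13.1666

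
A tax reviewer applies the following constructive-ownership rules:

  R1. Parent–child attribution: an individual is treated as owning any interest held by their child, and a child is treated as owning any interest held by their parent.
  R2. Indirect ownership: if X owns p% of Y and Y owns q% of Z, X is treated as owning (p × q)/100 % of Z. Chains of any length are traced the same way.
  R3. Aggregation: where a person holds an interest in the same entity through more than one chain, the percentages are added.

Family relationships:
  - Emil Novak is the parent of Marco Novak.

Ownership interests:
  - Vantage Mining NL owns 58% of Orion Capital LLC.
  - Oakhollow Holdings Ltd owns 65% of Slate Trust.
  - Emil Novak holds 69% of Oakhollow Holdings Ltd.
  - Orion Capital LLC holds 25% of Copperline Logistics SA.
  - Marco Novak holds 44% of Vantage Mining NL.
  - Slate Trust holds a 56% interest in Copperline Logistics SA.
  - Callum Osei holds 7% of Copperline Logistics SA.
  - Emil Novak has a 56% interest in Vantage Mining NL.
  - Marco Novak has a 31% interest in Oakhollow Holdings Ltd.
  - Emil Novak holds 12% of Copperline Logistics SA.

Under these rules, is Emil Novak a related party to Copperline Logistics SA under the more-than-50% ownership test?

Yes

By parent–child attribution (R1), Emil Novak is treated as also owning Marco Novak's interest in Oakhollow Holdings Ltd, giving 69% + 31% = 100%.
By parent–child attribution (R1), Emil Novak is treated as also owning Marco Novak's interest in Vantage Mining NL, giving 56% + 44% = 100%.
Chain via Oakhollow Holdings Ltd → Slate Trust (R2): 100% × 65% × 56% = 36.4% of Copperline Logistics SA.
Chain via Vantage Mining NL → Orion Capital LLC (R2): 100% × 58% × 25% = 14.5% of Copperline Logistics SA.
Direct interest in Copperline Logistics SA: 12%.
Aggregating (R3): 36.4% + 14.5% + 12% = 62.9%.
62.9% exceeds the 50% threshold, so Emil is a related party to Copperline Logistics SA.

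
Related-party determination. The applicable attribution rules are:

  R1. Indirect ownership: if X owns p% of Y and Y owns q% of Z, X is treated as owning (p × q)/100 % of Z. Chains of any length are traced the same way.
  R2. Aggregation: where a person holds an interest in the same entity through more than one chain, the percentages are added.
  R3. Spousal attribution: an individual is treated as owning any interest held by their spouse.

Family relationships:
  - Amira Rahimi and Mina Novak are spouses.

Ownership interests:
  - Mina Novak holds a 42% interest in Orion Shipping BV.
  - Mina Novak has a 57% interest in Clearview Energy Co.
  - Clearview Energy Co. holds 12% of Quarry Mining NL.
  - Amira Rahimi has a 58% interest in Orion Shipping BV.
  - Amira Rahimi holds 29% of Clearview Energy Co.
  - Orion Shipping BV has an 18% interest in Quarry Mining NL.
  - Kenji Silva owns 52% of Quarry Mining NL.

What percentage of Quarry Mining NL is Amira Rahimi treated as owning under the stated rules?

28.32%

By spousal attribution (R3), Amira Rahimi is treated as also owning Mina Novak's interest in Orion Shipping BV, giving 58% + 42% = 100%.
By spousal attribution (R3), Amira Rahimi is treated as also owning Mina Novak's interest in Clearview Energy Co, giving 29% + 57% = 86%.
Chain via Orion Shipping BV (R1): 100% × 18% = 18% of Quarry Mining NL.
Chain via Clearview Energy Co. (R1): 86% × 12% = 10.32% of Quarry Mining NL.
Aggregating (R2): 18% + 10.32% = 28.32%.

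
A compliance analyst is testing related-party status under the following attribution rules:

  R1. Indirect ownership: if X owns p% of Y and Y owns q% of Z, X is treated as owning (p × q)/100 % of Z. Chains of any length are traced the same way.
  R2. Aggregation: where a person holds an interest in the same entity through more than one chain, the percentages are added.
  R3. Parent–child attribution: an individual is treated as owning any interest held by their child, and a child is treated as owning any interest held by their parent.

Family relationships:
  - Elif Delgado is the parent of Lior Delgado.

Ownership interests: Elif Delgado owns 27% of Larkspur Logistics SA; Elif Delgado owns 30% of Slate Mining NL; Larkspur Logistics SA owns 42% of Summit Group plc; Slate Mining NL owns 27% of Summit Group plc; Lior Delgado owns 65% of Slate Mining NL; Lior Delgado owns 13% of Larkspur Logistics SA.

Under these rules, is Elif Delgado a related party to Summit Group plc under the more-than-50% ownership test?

By parent–child attribution (R3), Elif Delgado is treated as also owning Lior Delgado's interest in Slate Mining NL, giving 30% + 65% = 95%.
By parent–child attribution (R3), Elif Delgado is treated as also owning Lior Delgado's interest in Larkspur Logistics SA, giving 27% + 13% = 40%.
Chain via Slate Mining NL (R1): 95% × 27% = 25.65% of Summit Group plc.
Chain via Larkspur Logistics SA (R1): 40% × 42% = 16.8% of Summit Group plc.
Aggregating (R2): 25.65% + 16.8% = 42.45%.
42.45% does not exceed the 50% threshold, so Elif is not a related party to Summit Group plc.

No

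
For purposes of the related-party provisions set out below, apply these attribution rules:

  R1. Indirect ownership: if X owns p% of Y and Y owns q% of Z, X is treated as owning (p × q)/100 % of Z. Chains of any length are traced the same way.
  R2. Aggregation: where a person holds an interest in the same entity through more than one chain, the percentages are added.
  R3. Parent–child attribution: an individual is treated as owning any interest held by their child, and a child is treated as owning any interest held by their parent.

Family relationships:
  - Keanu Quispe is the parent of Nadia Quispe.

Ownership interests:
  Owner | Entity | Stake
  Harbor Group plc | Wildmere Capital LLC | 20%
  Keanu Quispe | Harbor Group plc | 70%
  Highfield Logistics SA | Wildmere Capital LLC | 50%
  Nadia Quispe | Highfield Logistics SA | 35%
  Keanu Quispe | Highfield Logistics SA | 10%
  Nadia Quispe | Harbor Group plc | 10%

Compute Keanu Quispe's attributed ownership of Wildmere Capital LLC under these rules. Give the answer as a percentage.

By parent–child attribution (R3), Keanu Quispe is treated as also owning Nadia Quispe's interest in Highfield Logistics SA, giving 10% + 35% = 45%.
By parent–child attribution (R3), Keanu Quispe is treated as also owning Nadia Quispe's interest in Harbor Group plc, giving 70% + 10% = 80%.
Chain via Highfield Logistics SA (R1): 45% × 50% = 22.5% of Wildmere Capital LLC.
Chain via Harbor Group plc (R1): 80% × 20% = 16% of Wildmere Capital LLC.
Aggregating (R2): 22.5% + 16% = 38.5%.

38.5%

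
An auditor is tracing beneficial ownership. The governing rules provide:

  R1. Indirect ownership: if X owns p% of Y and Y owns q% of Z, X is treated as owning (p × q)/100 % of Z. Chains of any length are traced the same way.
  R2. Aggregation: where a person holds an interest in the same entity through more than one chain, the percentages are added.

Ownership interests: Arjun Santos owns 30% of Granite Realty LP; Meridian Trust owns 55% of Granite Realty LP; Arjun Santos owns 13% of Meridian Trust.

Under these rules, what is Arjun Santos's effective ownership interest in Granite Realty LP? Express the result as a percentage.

Chain via Meridian Trust (R1): 13% × 55% = 7.15% of Granite Realty LP.
Direct interest in Granite Realty LP: 30%.
Aggregating (R2): 7.15% + 30% = 37.15%.

37.15%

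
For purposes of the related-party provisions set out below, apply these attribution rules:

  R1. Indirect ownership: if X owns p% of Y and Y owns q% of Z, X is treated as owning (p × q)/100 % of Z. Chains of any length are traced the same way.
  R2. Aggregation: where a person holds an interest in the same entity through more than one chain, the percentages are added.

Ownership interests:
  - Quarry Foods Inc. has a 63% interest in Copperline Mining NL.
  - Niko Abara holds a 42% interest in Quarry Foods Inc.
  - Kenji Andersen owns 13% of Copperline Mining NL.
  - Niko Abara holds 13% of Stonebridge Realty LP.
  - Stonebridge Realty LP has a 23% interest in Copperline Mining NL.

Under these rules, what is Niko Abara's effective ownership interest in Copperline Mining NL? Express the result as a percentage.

29.45%

Chain via Quarry Foods Inc. (R1): 42% × 63% = 26.46% of Copperline Mining NL.
Chain via Stonebridge Realty LP (R1): 13% × 23% = 2.99% of Copperline Mining NL.
Aggregating (R2): 26.46% + 2.99% = 29.45%.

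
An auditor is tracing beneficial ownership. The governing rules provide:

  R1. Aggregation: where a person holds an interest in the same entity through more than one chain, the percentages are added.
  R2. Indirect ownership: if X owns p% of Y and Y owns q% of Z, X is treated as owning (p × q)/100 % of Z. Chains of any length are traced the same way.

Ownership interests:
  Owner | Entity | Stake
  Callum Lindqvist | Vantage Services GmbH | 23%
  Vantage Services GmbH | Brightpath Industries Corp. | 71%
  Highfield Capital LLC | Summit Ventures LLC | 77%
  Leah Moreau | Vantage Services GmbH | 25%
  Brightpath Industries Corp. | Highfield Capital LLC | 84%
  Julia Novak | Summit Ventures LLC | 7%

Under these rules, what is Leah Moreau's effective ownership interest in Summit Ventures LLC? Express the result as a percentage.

Chain via Vantage Services GmbH → Brightpath Industries Corp. → Highfield Capital LLC (R2): 25% × 71% × 84% × 77% = 11.4807% of Summit Ventures LLC.

11.4807%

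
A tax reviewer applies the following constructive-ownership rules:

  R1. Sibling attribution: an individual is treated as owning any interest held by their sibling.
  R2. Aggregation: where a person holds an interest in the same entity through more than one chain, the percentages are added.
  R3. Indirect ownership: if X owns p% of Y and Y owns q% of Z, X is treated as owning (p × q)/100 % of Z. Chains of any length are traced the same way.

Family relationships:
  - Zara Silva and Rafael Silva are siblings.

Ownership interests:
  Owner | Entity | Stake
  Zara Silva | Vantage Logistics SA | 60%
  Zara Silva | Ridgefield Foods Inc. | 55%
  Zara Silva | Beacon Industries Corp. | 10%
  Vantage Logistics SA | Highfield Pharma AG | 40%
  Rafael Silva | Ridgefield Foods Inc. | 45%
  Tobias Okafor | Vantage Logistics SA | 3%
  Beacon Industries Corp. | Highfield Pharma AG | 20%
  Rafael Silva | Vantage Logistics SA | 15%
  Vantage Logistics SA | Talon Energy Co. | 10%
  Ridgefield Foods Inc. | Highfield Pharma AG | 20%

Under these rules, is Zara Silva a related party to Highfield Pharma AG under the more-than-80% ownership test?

No

By sibling attribution (R1), Zara Silva is treated as also owning Rafael Silva's interest in Vantage Logistics SA, giving 60% + 15% = 75%.
By sibling attribution (R1), Zara Silva is treated as also owning Rafael Silva's interest in Ridgefield Foods Inc, giving 55% + 45% = 100%.
Chain via Beacon Industries Corp. (R3): 10% × 20% = 2% of Highfield Pharma AG.
Chain via Vantage Logistics SA (R3): 75% × 40% = 30% of Highfield Pharma AG.
Chain via Ridgefield Foods Inc. (R3): 100% × 20% = 20% of Highfield Pharma AG.
Aggregating (R2): 2% + 30% + 20% = 52%.
52% does not exceed the 80% threshold, so Zara is not a related party to Highfield Pharma AG.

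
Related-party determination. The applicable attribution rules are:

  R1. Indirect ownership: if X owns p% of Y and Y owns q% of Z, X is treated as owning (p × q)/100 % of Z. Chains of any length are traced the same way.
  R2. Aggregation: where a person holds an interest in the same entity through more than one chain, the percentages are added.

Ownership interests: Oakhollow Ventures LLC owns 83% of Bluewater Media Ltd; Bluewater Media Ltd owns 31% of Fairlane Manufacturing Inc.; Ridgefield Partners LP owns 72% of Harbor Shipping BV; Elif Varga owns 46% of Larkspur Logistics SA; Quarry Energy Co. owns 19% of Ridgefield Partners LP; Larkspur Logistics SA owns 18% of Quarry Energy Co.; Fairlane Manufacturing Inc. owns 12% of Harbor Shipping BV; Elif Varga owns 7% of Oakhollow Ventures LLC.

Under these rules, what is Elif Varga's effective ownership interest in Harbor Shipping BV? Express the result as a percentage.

1.348836%

Chain via Larkspur Logistics SA → Quarry Energy Co. → Ridgefield Partners LP (R1): 46% × 18% × 19% × 72% = 1.132704% of Harbor Shipping BV.
Chain via Oakhollow Ventures LLC → Bluewater Media Ltd → Fairlane Manufacturing Inc. (R1): 7% × 83% × 31% × 12% = 0.216132% of Harbor Shipping BV.
Aggregating (R2): 1.132704% + 0.216132% = 1.348836%.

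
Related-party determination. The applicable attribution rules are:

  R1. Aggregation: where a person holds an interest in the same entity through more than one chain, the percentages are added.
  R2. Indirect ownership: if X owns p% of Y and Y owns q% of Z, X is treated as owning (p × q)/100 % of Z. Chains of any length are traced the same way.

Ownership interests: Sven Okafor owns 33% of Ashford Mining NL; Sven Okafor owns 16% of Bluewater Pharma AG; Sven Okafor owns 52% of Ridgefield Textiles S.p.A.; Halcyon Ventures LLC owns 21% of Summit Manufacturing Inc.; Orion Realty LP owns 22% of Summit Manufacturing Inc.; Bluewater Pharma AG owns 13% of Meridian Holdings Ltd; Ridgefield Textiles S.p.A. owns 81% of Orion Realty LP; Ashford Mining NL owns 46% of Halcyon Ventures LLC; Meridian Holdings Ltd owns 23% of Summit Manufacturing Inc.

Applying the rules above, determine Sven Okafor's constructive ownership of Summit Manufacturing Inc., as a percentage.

12.9326%

Chain via Ashford Mining NL → Halcyon Ventures LLC (R2): 33% × 46% × 21% = 3.1878% of Summit Manufacturing Inc.
Chain via Bluewater Pharma AG → Meridian Holdings Ltd (R2): 16% × 13% × 23% = 0.4784% of Summit Manufacturing Inc.
Chain via Ridgefield Textiles S.p.A. → Orion Realty LP (R2): 52% × 81% × 22% = 9.2664% of Summit Manufacturing Inc.
Aggregating (R1): 3.1878% + 0.4784% + 9.2664% = 12.9326%.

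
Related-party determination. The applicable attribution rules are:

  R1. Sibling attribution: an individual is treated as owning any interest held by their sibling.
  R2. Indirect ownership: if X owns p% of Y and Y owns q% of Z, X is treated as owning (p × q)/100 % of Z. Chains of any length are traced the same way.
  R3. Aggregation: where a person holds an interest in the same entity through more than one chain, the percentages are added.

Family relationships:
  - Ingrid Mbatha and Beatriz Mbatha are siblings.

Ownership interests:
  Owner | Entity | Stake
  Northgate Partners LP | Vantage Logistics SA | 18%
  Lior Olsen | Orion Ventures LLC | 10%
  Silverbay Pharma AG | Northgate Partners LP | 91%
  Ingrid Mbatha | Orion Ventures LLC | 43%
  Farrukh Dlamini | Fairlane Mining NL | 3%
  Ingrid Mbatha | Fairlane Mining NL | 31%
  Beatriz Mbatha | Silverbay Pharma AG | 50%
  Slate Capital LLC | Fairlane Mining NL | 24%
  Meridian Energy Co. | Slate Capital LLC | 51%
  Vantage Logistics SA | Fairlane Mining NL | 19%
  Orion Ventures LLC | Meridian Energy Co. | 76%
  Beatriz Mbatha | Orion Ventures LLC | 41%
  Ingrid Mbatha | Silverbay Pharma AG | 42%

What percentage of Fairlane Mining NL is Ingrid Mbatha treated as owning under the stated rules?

By sibling attribution (R1), Ingrid Mbatha is treated as also owning Beatriz Mbatha's interest in Silverbay Pharma AG, giving 42% + 50% = 92%.
By sibling attribution (R1), Ingrid Mbatha is treated as also owning Beatriz Mbatha's interest in Orion Ventures LLC, giving 43% + 41% = 84%.
Chain via Silverbay Pharma AG → Northgate Partners LP → Vantage Logistics SA (R2): 92% × 91% × 18% × 19% = 2.863224% of Fairlane Mining NL.
Chain via Orion Ventures LLC → Meridian Energy Co. → Slate Capital LLC (R2): 84% × 76% × 51% × 24% = 7.814016% of Fairlane Mining NL.
Direct interest in Fairlane Mining NL: 31%.
Aggregating (R3): 2.863224% + 7.814016% + 31% = 41.67724%.

41.67724%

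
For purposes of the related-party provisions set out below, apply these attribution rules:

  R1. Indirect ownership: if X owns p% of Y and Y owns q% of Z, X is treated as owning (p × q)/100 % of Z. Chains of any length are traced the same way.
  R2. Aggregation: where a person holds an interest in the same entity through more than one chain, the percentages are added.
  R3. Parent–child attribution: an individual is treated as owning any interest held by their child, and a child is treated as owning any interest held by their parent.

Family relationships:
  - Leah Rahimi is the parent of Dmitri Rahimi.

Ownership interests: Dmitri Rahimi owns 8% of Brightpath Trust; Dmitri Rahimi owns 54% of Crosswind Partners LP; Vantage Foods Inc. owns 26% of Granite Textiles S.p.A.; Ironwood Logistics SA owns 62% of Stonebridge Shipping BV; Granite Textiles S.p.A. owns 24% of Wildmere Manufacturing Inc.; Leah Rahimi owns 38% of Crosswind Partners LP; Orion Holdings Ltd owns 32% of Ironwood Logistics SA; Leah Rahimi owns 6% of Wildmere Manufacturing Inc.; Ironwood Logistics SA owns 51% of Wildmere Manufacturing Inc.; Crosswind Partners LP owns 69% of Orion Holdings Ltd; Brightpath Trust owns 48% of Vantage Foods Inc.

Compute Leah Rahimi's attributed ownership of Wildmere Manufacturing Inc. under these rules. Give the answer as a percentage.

16.599552%

By parent–child attribution (R3), Leah Rahimi is treated as also owning Dmitri Rahimi's interest in Crosswind Partners LP, giving 38% + 54% = 92%.
By parent–child attribution (R3), Leah Rahimi is treated as owning Dmitri Rahimi's 8% interest in Brightpath Trust.
Chain via Crosswind Partners LP → Orion Holdings Ltd → Ironwood Logistics SA (R1): 92% × 69% × 32% × 51% = 10.359936% of Wildmere Manufacturing Inc.
Direct interest in Wildmere Manufacturing Inc: 6%.
Chain via Brightpath Trust → Vantage Foods Inc. → Granite Textiles S.p.A. (R1): 8% × 48% × 26% × 24% = 0.239616% of Wildmere Manufacturing Inc.
Aggregating (R2): 10.359936% + 6% + 0.239616% = 16.599552%.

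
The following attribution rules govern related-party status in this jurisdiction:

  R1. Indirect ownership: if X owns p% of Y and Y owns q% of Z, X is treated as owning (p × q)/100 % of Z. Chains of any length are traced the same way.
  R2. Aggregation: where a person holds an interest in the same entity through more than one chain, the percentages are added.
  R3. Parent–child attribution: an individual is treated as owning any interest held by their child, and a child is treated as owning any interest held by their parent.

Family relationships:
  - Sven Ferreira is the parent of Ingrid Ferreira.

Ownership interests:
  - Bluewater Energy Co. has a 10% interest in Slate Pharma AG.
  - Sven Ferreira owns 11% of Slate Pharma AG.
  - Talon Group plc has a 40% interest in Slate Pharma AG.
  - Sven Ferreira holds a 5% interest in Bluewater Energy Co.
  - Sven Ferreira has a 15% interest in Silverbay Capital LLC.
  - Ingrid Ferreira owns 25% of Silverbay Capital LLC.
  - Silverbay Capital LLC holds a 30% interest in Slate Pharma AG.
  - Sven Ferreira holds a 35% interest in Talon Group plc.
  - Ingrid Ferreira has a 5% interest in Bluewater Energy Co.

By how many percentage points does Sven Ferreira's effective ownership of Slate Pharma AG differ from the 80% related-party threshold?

By parent–child attribution (R3), Sven Ferreira is treated as also owning Ingrid Ferreira's interest in Bluewater Energy Co, giving 5% + 5% = 10%.
By parent–child attribution (R3), Sven Ferreira is treated as also owning Ingrid Ferreira's interest in Silverbay Capital LLC, giving 15% + 25% = 40%.
Chain via Bluewater Energy Co. (R1): 10% × 10% = 1% of Slate Pharma AG.
Chain via Talon Group plc (R1): 35% × 40% = 14% of Slate Pharma AG.
Chain via Silverbay Capital LLC (R1): 40% × 30% = 12% of Slate Pharma AG.
Direct interest in Slate Pharma AG: 11%.
Aggregating (R2): 1% + 14% + 12% + 11% = 38%.
38% falls short of the 80% threshold by 42 percentage points.

42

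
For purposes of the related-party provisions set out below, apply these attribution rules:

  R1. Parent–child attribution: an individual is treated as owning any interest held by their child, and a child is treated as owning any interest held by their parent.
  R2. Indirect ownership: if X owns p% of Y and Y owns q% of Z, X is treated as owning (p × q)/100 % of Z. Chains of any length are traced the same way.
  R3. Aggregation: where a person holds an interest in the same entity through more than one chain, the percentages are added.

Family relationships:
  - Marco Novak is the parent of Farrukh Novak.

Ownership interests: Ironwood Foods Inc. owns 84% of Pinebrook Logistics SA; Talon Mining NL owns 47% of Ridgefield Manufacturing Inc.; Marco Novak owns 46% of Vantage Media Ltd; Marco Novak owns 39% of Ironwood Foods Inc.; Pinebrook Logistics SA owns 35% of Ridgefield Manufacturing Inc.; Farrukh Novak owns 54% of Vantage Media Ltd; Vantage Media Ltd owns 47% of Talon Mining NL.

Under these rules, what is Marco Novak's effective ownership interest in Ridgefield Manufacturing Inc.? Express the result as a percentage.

By parent–child attribution (R1), Marco Novak is treated as also owning Farrukh Novak's interest in Vantage Media Ltd, giving 46% + 54% = 100%.
Chain via Ironwood Foods Inc. → Pinebrook Logistics SA (R2): 39% × 84% × 35% = 11.466% of Ridgefield Manufacturing Inc.
Chain via Vantage Media Ltd → Talon Mining NL (R2): 100% × 47% × 47% = 22.09% of Ridgefield Manufacturing Inc.
Aggregating (R3): 11.466% + 22.09% = 33.556%.

33.556%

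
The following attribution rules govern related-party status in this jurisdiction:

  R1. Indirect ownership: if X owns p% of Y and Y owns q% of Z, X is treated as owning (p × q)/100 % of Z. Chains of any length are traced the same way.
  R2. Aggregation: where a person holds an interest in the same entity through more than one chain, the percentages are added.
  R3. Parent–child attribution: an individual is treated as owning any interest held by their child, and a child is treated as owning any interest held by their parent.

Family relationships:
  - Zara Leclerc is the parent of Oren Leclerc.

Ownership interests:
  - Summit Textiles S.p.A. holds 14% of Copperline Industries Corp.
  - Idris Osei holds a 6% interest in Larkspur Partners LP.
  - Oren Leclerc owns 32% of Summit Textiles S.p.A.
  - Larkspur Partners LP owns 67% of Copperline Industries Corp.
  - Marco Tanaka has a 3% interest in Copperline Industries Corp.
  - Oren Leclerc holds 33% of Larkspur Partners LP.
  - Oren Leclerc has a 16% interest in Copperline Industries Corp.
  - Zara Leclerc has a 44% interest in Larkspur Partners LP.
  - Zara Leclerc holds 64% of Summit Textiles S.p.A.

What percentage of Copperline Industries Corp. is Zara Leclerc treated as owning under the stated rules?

81.03%

By parent–child attribution (R3), Zara Leclerc is treated as also owning Oren Leclerc's interest in Larkspur Partners LP, giving 44% + 33% = 77%.
By parent–child attribution (R3), Zara Leclerc is treated as also owning Oren Leclerc's interest in Summit Textiles S.p.A, giving 64% + 32% = 96%.
By parent–child attribution (R3), Zara Leclerc is treated as owning Oren Leclerc's 16% interest in Copperline Industries Corp.
Chain via Larkspur Partners LP (R1): 77% × 67% = 51.59% of Copperline Industries Corp.
Chain via Summit Textiles S.p.A. (R1): 96% × 14% = 13.44% of Copperline Industries Corp.
Direct interest in Copperline Industries Corp: 16%.
Aggregating (R2): 51.59% + 13.44% + 16% = 81.03%.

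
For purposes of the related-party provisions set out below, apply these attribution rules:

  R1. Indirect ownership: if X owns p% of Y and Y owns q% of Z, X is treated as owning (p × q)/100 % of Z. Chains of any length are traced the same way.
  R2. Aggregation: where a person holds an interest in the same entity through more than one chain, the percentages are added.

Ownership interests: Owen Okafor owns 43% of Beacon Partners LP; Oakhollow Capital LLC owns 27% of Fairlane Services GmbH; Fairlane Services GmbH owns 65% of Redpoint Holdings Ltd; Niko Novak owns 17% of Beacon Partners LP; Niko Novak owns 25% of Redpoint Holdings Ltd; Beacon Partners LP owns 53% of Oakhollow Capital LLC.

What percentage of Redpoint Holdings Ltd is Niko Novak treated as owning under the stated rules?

26.581255%

Chain via Beacon Partners LP → Oakhollow Capital LLC → Fairlane Services GmbH (R1): 17% × 53% × 27% × 65% = 1.581255% of Redpoint Holdings Ltd.
Direct interest in Redpoint Holdings Ltd: 25%.
Aggregating (R2): 1.581255% + 25% = 26.581255%.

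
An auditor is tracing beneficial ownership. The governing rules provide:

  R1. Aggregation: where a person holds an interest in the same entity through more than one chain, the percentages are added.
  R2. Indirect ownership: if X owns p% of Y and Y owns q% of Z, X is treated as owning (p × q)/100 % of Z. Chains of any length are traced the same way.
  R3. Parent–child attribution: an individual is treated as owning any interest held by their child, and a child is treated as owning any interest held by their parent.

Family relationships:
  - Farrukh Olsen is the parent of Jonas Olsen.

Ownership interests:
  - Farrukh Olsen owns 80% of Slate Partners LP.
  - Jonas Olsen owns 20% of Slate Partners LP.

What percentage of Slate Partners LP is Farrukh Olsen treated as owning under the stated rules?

100%

By parent–child attribution (R3), Farrukh Olsen is treated as also owning Jonas Olsen's interest in Slate Partners LP, giving 80% + 20% = 100%.
Direct interest in Slate Partners LP: 100%.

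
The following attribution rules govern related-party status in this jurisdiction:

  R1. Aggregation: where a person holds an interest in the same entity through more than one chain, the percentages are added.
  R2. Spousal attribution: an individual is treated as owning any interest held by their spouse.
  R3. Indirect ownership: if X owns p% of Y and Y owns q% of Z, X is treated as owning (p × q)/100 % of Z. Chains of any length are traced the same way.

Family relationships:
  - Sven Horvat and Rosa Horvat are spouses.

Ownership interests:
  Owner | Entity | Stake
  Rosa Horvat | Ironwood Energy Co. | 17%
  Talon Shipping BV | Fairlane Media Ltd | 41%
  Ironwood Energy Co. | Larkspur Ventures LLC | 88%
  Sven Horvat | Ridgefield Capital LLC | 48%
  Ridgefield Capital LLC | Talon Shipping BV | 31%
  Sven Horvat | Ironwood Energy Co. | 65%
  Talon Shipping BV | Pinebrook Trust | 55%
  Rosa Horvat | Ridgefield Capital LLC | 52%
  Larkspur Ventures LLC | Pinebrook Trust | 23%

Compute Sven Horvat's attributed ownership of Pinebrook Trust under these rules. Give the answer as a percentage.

By spousal attribution (R2), Sven Horvat is treated as also owning Rosa Horvat's interest in Ridgefield Capital LLC, giving 48% + 52% = 100%.
By spousal attribution (R2), Sven Horvat is treated as also owning Rosa Horvat's interest in Ironwood Energy Co, giving 65% + 17% = 82%.
Chain via Ridgefield Capital LLC → Talon Shipping BV (R3): 100% × 31% × 55% = 17.05% of Pinebrook Trust.
Chain via Ironwood Energy Co. → Larkspur Ventures LLC (R3): 82% × 88% × 23% = 16.5968% of Pinebrook Trust.
Aggregating (R1): 17.05% + 16.5968% = 33.6468%.

33.6468%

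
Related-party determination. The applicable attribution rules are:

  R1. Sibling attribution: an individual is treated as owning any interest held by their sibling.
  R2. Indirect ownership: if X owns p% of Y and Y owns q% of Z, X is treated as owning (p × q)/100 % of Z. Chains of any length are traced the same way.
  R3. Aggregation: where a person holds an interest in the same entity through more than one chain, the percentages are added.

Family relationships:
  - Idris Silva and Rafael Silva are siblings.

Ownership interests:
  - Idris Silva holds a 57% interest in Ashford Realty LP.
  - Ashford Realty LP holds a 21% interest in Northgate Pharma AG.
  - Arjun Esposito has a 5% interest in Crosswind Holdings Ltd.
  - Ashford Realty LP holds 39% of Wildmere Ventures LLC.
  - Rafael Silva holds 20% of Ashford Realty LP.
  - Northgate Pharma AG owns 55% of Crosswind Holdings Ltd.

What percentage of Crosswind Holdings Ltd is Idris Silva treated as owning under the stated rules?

8.8935%

By sibling attribution (R1), Idris Silva is treated as also owning Rafael Silva's interest in Ashford Realty LP, giving 57% + 20% = 77%.
Chain via Ashford Realty LP → Northgate Pharma AG (R2): 77% × 21% × 55% = 8.8935% of Crosswind Holdings Ltd.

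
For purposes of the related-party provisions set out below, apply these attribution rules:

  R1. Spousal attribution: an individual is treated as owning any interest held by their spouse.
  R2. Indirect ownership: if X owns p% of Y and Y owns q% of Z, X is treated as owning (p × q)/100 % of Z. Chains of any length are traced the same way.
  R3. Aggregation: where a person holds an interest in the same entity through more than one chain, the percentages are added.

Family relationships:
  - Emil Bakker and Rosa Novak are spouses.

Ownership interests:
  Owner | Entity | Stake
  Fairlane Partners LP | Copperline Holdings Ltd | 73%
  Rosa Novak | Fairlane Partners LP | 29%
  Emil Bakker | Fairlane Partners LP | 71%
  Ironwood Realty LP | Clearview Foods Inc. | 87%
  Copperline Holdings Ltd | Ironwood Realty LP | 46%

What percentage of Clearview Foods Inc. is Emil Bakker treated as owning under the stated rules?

By spousal attribution (R1), Emil Bakker is treated as also owning Rosa Novak's interest in Fairlane Partners LP, giving 71% + 29% = 100%.
Chain via Fairlane Partners LP → Copperline Holdings Ltd → Ironwood Realty LP (R2): 100% × 73% × 46% × 87% = 29.2146% of Clearview Foods Inc.

29.2146%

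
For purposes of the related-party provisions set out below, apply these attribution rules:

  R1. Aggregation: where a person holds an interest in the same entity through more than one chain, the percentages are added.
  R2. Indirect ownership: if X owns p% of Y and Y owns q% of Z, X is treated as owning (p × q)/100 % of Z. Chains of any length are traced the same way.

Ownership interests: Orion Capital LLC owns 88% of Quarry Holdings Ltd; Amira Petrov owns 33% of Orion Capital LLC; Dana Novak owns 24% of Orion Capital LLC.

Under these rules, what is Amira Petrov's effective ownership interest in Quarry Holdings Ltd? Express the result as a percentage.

29.04%

Chain via Orion Capital LLC (R2): 33% × 88% = 29.04% of Quarry Holdings Ltd.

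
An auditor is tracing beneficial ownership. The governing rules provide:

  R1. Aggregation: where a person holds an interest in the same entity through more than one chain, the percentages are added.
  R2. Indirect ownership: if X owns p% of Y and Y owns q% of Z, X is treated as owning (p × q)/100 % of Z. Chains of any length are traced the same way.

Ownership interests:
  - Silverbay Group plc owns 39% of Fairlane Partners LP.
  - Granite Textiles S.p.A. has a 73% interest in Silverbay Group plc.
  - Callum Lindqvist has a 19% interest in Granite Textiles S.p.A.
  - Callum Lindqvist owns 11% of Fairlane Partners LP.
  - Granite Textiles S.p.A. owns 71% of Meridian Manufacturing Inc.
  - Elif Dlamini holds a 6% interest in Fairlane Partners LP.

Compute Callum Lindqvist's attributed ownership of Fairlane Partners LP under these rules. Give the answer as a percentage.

16.4093%

Chain via Granite Textiles S.p.A. → Silverbay Group plc (R2): 19% × 73% × 39% = 5.4093% of Fairlane Partners LP.
Direct interest in Fairlane Partners LP: 11%.
Aggregating (R1): 5.4093% + 11% = 16.4093%.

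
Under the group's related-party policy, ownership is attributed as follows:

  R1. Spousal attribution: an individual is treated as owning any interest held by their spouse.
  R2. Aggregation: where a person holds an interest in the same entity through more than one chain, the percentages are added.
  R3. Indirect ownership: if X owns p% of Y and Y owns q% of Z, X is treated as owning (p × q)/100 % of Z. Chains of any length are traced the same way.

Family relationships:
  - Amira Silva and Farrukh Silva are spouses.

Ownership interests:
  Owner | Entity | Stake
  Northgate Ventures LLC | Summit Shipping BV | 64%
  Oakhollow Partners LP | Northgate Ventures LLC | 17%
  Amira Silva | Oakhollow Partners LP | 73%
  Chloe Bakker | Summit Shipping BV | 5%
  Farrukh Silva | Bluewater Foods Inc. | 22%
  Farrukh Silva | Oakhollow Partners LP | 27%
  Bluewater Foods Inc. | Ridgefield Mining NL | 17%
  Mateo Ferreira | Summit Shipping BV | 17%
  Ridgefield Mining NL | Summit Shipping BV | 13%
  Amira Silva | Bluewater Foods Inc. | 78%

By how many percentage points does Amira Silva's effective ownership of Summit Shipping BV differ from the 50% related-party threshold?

36.91

By spousal attribution (R1), Amira Silva is treated as also owning Farrukh Silva's interest in Bluewater Foods Inc, giving 78% + 22% = 100%.
By spousal attribution (R1), Amira Silva is treated as also owning Farrukh Silva's interest in Oakhollow Partners LP, giving 73% + 27% = 100%.
Chain via Bluewater Foods Inc. → Ridgefield Mining NL (R3): 100% × 17% × 13% = 2.21% of Summit Shipping BV.
Chain via Oakhollow Partners LP → Northgate Ventures LLC (R3): 100% × 17% × 64% = 10.88% of Summit Shipping BV.
Aggregating (R2): 2.21% + 10.88% = 13.09%.
13.09% falls short of the 50% threshold by 36.91 percentage points.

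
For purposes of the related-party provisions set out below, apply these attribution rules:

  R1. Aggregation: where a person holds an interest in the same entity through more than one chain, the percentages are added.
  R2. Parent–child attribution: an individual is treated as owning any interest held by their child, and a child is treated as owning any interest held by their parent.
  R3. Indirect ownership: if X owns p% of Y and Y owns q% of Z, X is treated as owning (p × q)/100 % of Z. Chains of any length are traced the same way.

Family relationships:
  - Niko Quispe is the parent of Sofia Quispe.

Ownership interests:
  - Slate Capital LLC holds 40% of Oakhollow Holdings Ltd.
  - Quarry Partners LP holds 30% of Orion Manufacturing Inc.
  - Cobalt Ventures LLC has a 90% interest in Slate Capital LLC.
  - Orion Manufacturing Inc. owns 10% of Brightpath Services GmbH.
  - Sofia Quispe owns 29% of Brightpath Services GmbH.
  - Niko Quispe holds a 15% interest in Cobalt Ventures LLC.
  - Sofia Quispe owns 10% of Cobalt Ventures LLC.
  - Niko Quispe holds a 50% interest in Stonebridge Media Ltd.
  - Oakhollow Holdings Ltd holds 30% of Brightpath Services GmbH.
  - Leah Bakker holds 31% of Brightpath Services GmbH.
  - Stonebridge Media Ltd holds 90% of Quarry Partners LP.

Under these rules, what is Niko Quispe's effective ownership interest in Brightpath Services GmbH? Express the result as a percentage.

By parent–child attribution (R2), Niko Quispe is treated as also owning Sofia Quispe's interest in Cobalt Ventures LLC, giving 15% + 10% = 25%.
By parent–child attribution (R2), Niko Quispe is treated as owning Sofia Quispe's 29% interest in Brightpath Services GmbH.
Chain via Cobalt Ventures LLC → Slate Capital LLC → Oakhollow Holdings Ltd (R3): 25% × 90% × 40% × 30% = 2.7% of Brightpath Services GmbH.
Chain via Stonebridge Media Ltd → Quarry Partners LP → Orion Manufacturing Inc. (R3): 50% × 90% × 30% × 10% = 1.35% of Brightpath Services GmbH.
Direct interest in Brightpath Services GmbH: 29%.
Aggregating (R1): 2.7% + 1.35% + 29% = 33.05%.

33.05%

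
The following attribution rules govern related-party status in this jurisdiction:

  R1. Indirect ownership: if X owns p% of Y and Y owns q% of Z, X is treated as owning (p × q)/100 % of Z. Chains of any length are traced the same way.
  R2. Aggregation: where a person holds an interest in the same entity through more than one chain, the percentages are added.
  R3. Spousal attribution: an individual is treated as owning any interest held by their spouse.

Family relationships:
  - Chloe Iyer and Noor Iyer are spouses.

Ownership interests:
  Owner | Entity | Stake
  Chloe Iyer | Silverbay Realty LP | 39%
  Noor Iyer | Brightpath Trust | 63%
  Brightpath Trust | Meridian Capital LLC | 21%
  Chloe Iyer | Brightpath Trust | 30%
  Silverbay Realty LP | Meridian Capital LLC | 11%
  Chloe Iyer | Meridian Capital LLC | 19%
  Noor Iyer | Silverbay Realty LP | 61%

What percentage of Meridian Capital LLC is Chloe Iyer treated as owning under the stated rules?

49.53%

By spousal attribution (R3), Chloe Iyer is treated as also owning Noor Iyer's interest in Brightpath Trust, giving 30% + 63% = 93%.
By spousal attribution (R3), Chloe Iyer is treated as also owning Noor Iyer's interest in Silverbay Realty LP, giving 39% + 61% = 100%.
Chain via Brightpath Trust (R1): 93% × 21% = 19.53% of Meridian Capital LLC.
Chain via Silverbay Realty LP (R1): 100% × 11% = 11% of Meridian Capital LLC.
Direct interest in Meridian Capital LLC: 19%.
Aggregating (R2): 19.53% + 11% + 19% = 49.53%.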